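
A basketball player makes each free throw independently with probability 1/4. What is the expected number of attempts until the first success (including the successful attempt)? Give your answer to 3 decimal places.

4.000

For a geometric distribution, E[trials] = 1/p = 1/(1/4) = 4.
≈ 4.000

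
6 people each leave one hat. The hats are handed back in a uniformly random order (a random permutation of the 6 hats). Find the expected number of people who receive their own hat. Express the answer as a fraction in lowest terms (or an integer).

Let Xᵢ = 1 if person i gets their own hat. For each i, P(Xᵢ=1) = 1/6.
By linearity of expectation, E[X₁+…+X_6] = 6·(1/6) = 1.

1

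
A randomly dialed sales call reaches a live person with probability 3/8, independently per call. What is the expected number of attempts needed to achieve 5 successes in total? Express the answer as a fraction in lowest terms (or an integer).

40/3

By linearity (sum of 5 independent geometric waits), E[trials] = 5/p = 5/(3/8) = 40/3.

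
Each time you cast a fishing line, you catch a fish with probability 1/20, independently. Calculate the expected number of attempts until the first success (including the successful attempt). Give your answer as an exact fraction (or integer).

20

For a geometric distribution, E[trials] = 1/p = 1/(1/20) = 20.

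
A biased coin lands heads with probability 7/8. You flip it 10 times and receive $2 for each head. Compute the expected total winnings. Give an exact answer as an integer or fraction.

35/2 dollars

E[#heads] = 10·7/8 = 35/4 (linearity over flips).
E[winnings] = 2·35/4 = 35/2.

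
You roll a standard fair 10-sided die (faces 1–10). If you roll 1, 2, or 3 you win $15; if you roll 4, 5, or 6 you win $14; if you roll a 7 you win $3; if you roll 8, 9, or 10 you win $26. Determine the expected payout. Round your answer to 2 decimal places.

E[payout] = (1/10)·3 + (3/10)·14 + (3/10)·15 + (3/10)·26 = 84/5
≈ $16.80

$16.80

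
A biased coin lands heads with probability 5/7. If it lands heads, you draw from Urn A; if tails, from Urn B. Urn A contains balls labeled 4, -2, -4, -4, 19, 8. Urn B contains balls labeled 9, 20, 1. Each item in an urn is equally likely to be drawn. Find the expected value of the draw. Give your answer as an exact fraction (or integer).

75/14

E[X | Urn A] = (4 − 2 − 4 − 4 + 19 + 8)/6 = 7/2
E[X | Urn B] = (9 + 20 + 1)/3 = 10
E[X] = (5/7)·7/2 + (2/7)·10 = 75/14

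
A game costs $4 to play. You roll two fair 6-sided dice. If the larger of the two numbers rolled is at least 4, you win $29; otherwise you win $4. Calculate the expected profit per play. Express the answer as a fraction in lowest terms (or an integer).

75/4 dollars

E[payout] = (1/4)·4 + (3/4)·29 = 91/4
Expected profit = 91/4 − 4 = 75/4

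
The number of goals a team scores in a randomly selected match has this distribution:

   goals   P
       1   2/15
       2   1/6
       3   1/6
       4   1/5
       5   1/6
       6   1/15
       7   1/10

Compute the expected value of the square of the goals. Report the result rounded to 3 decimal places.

E[X²] = (2/15)·1 + (1/6)·4 + (1/6)·9 + (1/5)·16 + (1/6)·25 + (1/15)·36 + (1/10)·49
     = 509/30 ≈ 16.967

16.967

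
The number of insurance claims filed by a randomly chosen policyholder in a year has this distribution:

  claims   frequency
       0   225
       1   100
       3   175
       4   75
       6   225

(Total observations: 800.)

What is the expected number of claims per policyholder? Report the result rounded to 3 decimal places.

2.844

Total = 800, so P(claims=0) = 225/800, etc.
E[X] = (9/32)·0 + (1/8)·1 + (7/32)·3 + (3/32)·4 + (9/32)·6
     = 91/32 ≈ 2.844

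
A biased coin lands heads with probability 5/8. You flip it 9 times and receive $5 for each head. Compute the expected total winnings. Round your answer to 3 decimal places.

E[#heads] = 9·5/8 = 45/8 (linearity over flips).
E[winnings] = 5·45/8 = 225/8.
≈ 28.125

$28.125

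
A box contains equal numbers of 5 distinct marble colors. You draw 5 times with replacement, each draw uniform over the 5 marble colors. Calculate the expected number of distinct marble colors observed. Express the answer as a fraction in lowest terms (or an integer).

2101/625

Let Xⱼ=1 if type j appears at least once. P(Xⱼ=1) = 1 − ((5−1)/5)^5 = 2101/3125.
E[#distinct] = 5·2101/3125 = 2101/625.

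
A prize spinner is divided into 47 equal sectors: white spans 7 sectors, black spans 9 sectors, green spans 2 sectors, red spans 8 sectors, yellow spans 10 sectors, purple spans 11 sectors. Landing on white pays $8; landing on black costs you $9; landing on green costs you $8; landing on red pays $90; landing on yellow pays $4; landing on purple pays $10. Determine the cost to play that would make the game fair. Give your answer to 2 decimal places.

$17.64

E[payout] = (7/47)·8 + (9/47)·(-9) + (2/47)·(-8) + (8/47)·90 + (10/47)·4 + (11/47)·10 = 829/47
Fair fee = E[payout] = 829/47 ≈ $17.64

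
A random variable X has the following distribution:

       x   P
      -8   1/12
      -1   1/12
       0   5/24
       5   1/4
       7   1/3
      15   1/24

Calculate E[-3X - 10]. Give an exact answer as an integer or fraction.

-163/8

E[-3x-10] = (1/12)·14 + (1/12)·(-7) + (5/24)·(-10) + (1/4)·(-25) + (1/3)·(-31) + (1/24)·(-55)
     = -163/8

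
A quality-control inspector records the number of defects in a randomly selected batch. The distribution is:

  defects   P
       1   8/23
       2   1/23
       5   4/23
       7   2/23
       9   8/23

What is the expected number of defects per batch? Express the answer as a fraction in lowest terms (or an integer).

116/23

E[X] = (8/23)·1 + (1/23)·2 + (4/23)·5 + (2/23)·7 + (8/23)·9
     = 116/23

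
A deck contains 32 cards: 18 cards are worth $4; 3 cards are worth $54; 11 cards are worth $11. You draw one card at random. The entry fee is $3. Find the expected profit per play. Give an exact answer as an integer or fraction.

E[payout] = (18/32)·4 + (3/32)·54 + (11/32)·11 = 355/32
Expected profit = 355/32 − 3 = 259/32

259/32 dollars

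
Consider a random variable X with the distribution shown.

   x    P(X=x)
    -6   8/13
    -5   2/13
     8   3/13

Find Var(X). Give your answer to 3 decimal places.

E[X] = (8/13)·(-6) + (2/13)·(-5) + (3/13)·8 = -34/13
E[X²] = (8/13)·36 + (2/13)·25 + (3/13)·64 = 530/13
Var(X) = 530/13 − (-34/13)² = 5734/169 ≈ 33.929

33.929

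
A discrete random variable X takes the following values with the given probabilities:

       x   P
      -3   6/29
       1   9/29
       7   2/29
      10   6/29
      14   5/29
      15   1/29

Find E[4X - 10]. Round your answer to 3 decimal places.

E[4x-10] = (6/29)·(-22) + (9/29)·(-6) + (2/29)·18 + (6/29)·30 + (5/29)·46 + (1/29)·50
     = 310/29 ≈ 10.690

10.690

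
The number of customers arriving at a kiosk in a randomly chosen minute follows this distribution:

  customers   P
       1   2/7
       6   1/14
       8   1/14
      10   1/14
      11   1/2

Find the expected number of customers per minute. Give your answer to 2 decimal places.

7.50

E[X] = (2/7)·1 + (1/14)·6 + (1/14)·8 + (1/14)·10 + (1/2)·11
     = 15/2 ≈ 7.50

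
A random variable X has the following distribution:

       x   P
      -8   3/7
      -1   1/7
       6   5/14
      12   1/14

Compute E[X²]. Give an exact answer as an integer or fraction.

E[X²] = (3/7)·64 + (1/7)·1 + (5/14)·36 + (1/14)·144
     = 355/7

355/7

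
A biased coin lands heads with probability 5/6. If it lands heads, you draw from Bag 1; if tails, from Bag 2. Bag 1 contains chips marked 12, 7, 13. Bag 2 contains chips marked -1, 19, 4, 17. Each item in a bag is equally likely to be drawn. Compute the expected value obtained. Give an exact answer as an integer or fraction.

E[X | Bag 1] = (12 + 7 + 13)/3 = 32/3
E[X | Bag 2] = (-1 + 19 + 4 + 17)/4 = 39/4
E[X] = (5/6)·32/3 + (1/6)·39/4 = 757/72

757/72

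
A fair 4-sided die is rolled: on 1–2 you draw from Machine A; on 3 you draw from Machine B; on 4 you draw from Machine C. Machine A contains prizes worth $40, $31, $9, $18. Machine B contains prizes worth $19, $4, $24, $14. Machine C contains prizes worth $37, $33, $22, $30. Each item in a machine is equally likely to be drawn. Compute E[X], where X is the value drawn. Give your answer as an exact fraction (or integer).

E[X | Machine A] = (40 + 31 + 9 + 18)/4 = 49/2
E[X | Machine B] = (19 + 4 + 24 + 14)/4 = 61/4
E[X | Machine C] = (37 + 33 + 22 + 30)/4 = 61/2
E[X] = (1/2)·49/2 + (1/4)·61/4 + (1/4)·61/2 = 379/16

379/16 dollars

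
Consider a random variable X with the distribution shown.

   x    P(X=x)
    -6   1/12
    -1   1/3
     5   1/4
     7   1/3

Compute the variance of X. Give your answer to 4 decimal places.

E[X] = (1/12)·(-6) + (1/3)·(-1) + (1/4)·5 + (1/3)·7 = 11/4
E[X²] = (1/12)·36 + (1/3)·1 + (1/4)·25 + (1/3)·49 = 311/12
Var(X) = 311/12 − (11/4)² = 881/48 ≈ 18.3542

18.3542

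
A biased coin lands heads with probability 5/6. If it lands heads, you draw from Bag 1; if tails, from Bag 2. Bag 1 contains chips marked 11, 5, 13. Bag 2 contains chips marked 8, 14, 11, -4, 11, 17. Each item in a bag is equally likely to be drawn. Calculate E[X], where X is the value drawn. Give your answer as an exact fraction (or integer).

347/36

E[X | Bag 1] = (11 + 5 + 13)/3 = 29/3
E[X | Bag 2] = (8 + 14 + 11 − 4 + 11 + 17)/6 = 19/2
E[X] = (5/6)·29/3 + (1/6)·19/2 = 347/36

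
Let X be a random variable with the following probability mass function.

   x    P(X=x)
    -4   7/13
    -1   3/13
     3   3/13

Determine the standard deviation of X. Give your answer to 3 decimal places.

2.839

E[X] = -22/13, E[X²] = 142/13
Var(X) = E[X²] − (E[X])² = 142/13 − 484/169 = 1362/169
SD(X) = √(1362/169) ≈ 2.839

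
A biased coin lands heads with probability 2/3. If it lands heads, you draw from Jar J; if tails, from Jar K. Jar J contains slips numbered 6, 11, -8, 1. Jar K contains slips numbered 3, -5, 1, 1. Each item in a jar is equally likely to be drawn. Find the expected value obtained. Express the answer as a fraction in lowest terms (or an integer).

E[X | Jar J] = (6 + 11 − 8 + 1)/4 = 5/2
E[X | Jar K] = (3 − 5 + 1 + 1)/4 = 0
E[X] = (2/3)·5/2 + (1/3)·0 = 5/3

5/3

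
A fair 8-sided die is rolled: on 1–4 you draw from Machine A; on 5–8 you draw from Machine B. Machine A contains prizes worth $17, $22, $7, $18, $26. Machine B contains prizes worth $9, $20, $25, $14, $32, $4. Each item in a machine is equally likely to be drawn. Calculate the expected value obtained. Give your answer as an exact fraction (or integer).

E[X | Machine A] = (17 + 22 + 7 + 18 + 26)/5 = 18
E[X | Machine B] = (9 + 20 + 25 + 14 + 32 + 4)/6 = 52/3
E[X] = (1/2)·18 + (1/2)·52/3 = 53/3

53/3 dollars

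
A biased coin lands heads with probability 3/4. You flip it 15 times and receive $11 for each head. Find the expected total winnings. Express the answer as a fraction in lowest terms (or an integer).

E[#heads] = 15·3/4 = 45/4 (linearity over flips).
E[winnings] = 11·45/4 = 495/4.

495/4 dollars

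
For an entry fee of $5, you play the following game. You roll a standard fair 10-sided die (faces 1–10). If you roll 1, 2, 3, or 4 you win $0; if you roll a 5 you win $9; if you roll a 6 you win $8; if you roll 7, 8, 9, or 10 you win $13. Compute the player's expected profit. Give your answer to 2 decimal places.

$1.90

E[payout] = (2/5)·0 + (1/10)·8 + (1/10)·9 + (2/5)·13 = 69/10
Expected profit = 69/10 − 5 = 19/10 ≈ $1.90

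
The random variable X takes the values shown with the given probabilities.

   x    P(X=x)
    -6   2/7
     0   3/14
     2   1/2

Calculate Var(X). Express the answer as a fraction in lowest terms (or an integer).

E[X] = (2/7)·(-6) + (3/14)·0 + (1/2)·2 = -5/7
E[X²] = (2/7)·36 + (3/14)·0 + (1/2)·4 = 86/7
Var(X) = 86/7 − (-5/7)² = 577/49

577/49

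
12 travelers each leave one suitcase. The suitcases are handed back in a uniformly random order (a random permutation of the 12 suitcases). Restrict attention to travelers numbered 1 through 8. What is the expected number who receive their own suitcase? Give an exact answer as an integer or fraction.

Let Xᵢ = 1 if person i gets their own suitcase. For each i, P(Xᵢ=1) = 1/12.
By linearity of expectation, E[X₁+…+X_8] = 8·(1/12) = 2/3.

2/3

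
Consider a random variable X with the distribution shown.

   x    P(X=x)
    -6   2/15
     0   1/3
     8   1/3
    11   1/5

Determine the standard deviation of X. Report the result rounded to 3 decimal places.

E[X] = 61/15, E[X²] = 151/3
Var(X) = E[X²] − (E[X])² = 151/3 − 3721/225 = 7604/225
SD(X) = √(7604/225) ≈ 5.813

5.813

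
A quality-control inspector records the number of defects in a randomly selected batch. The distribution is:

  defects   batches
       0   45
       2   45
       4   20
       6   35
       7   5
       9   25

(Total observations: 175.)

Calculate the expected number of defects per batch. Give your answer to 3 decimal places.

3.657

Total = 175, so P(defects=0) = 45/175, etc.
E[X] = (9/35)·0 + (9/35)·2 + (4/35)·4 + (1/5)·6 + (1/35)·7 + (1/7)·9
     = 128/35 ≈ 3.657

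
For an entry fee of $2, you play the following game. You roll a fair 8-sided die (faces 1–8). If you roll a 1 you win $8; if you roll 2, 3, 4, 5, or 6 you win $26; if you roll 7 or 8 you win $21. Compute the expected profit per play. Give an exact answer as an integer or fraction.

41/2 dollars

E[payout] = (1/8)·8 + (1/4)·21 + (5/8)·26 = 45/2
Expected profit = 45/2 − 2 = 41/2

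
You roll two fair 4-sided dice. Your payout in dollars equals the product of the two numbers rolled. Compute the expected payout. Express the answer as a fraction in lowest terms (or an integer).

Distribution of the product of the two numbers rolled: 1 w.p. 1/16, 2 w.p. 1/8, 3 w.p. 1/8, 4 w.p. 3/16, 6 w.p. 1/8, 8 w.p. 1/8, …
E[payout] = (1/16)·1 + (1/8)·2 + (1/8)·3 + (3/16)·4 + (1/8)·6 + (1/8)·8 + (1/16)·9 + (1/8)·12 + (1/16)·16 = 25/4

25/4 dollars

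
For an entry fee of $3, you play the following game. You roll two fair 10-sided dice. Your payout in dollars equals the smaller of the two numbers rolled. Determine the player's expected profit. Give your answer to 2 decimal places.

Distribution of the smaller of the two numbers rolled: 1 w.p. 19/100, 2 w.p. 17/100, 3 w.p. 3/20, 4 w.p. 13/100, 5 w.p. 11/100, 6 w.p. 9/100, …
E[payout] = (19/100)·1 + (17/100)·2 + (3/20)·3 + (13/100)·4 + (11/100)·5 + (9/100)·6 + (7/100)·7 + (1/20)·8 + (3/100)·9 + (1/100)·10 = 77/20
Expected profit = 77/20 − 3 = 17/20 ≈ $0.85

$0.85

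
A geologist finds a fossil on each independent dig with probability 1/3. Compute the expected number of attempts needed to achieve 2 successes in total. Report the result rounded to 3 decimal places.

6.000

By linearity (sum of 2 independent geometric waits), E[trials] = 2/p = 2/(1/3) = 6.
≈ 6.000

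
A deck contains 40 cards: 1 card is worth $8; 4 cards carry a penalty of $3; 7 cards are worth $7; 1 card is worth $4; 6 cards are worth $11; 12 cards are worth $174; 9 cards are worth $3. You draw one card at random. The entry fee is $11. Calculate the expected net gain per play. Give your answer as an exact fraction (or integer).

E[payout] = (1/40)·8 + (4/40)·(-3) + (7/40)·7 + (1/40)·4 + (6/40)·11 + (12/40)·174 + (9/40)·3 = 223/4
Expected profit = 223/4 − 11 = 179/4

179/4 dollars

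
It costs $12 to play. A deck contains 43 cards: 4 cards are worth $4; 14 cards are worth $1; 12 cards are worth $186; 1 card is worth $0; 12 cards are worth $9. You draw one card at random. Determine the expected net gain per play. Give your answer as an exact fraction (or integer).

1854/43 dollars

E[payout] = (4/43)·4 + (14/43)·1 + (12/43)·186 + (1/43)·0 + (12/43)·9 = 2370/43
Expected profit = 2370/43 − 12 = 1854/43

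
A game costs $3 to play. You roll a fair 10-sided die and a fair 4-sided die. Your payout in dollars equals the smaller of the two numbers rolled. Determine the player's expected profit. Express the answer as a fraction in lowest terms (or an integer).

Distribution of the smaller of the two numbers rolled: 1 w.p. 13/40, 2 w.p. 11/40, 3 w.p. 9/40, 4 w.p. 7/40
E[payout] = (13/40)·1 + (11/40)·2 + (9/40)·3 + (7/40)·4 = 9/4
Expected profit = 9/4 − 3 = -3/4

-3/4 dollars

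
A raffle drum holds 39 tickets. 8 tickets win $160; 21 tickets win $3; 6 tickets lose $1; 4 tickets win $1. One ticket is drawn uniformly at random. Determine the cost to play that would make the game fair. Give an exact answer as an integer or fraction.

E[payout] = (8/39)·160 + (21/39)·3 + (6/39)·(-1) + (4/39)·1 = 447/13
Fair fee = E[payout] = 447/13

447/13 dollars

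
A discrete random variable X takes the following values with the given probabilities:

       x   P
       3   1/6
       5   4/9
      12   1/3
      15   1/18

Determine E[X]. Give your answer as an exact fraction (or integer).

68/9

E[X] = (1/6)·3 + (4/9)·5 + (1/3)·12 + (1/18)·15
     = 68/9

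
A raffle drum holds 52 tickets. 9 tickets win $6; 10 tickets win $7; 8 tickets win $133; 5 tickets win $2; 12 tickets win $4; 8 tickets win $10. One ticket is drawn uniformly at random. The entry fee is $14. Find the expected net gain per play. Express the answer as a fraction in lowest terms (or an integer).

E[payout] = (9/52)·6 + (10/52)·7 + (8/52)·133 + (5/52)·2 + (12/52)·4 + (8/52)·10 = 51/2
Expected profit = 51/2 − 14 = 23/2

23/2 dollars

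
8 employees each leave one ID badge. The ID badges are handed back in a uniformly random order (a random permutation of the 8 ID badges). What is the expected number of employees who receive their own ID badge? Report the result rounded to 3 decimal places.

Let Xᵢ = 1 if person i gets their own ID badge. For each i, P(Xᵢ=1) = 1/8.
By linearity of expectation, E[X₁+…+X_8] = 8·(1/8) = 1.
≈ 1.000

1.000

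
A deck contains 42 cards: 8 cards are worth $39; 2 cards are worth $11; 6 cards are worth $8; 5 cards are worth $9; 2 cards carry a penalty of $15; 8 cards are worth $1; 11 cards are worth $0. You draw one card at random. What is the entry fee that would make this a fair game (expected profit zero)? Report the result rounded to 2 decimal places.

E[payout] = (8/42)·39 + (2/42)·11 + (6/42)·8 + (5/42)·9 + (2/42)·(-15) + (8/42)·1 + (11/42)·0 = 135/14
Fair fee = E[payout] = 135/14 ≈ $9.64

$9.64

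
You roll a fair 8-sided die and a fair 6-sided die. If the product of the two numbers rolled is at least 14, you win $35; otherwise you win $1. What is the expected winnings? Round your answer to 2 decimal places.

E[payout] = (25/48)·1 + (23/48)·35 = 415/24
≈ $17.29

$17.29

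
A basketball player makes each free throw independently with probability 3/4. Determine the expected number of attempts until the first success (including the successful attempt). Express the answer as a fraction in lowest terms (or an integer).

4/3

For a geometric distribution, E[trials] = 1/p = 1/(3/4) = 4/3.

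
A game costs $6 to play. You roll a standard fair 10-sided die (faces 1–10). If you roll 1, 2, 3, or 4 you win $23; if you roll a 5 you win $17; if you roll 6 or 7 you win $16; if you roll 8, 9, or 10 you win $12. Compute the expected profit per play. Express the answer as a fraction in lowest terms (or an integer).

117/10 dollars

E[payout] = (3/10)·12 + (1/5)·16 + (1/10)·17 + (2/5)·23 = 177/10
Expected profit = 177/10 − 6 = 117/10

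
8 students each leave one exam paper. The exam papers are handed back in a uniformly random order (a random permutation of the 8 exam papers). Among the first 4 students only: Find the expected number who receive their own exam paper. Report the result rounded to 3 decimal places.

0.500

Let Xᵢ = 1 if person i gets their own exam paper. For each i, P(Xᵢ=1) = 1/8.
By linearity of expectation, E[X₁+…+X_4] = 4·(1/8) = 1/2.
≈ 0.500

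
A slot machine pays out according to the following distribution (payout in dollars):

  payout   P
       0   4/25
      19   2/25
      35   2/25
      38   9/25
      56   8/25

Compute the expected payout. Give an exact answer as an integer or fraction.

898/25 dollars

E[X] = (4/25)·0 + (2/25)·19 + (2/25)·35 + (9/25)·38 + (8/25)·56
     = 898/25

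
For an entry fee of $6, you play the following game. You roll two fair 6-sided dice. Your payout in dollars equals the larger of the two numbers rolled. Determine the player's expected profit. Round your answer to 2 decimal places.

Distribution of the larger of the two numbers rolled: 1 w.p. 1/36, 2 w.p. 1/12, 3 w.p. 5/36, 4 w.p. 7/36, 5 w.p. 1/4, 6 w.p. 11/36
E[payout] = (1/36)·1 + (1/12)·2 + (5/36)·3 + (7/36)·4 + (1/4)·5 + (11/36)·6 = 161/36
Expected profit = 161/36 − 6 = -55/36 ≈ -$1.53

-$1.53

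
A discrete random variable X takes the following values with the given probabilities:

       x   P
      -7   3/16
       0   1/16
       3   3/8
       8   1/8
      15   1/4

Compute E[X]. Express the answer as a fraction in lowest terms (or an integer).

73/16

E[X] = (3/16)·(-7) + (1/16)·0 + (3/8)·3 + (1/8)·8 + (1/4)·15
     = 73/16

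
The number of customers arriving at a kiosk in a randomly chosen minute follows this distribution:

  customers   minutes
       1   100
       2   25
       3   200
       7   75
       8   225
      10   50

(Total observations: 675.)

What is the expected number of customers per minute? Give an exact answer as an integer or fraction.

143/27

Total = 675, so P(customers=1) = 100/675, etc.
E[X] = (4/27)·1 + (1/27)·2 + (8/27)·3 + (1/9)·7 + (1/3)·8 + (2/27)·10
     = 143/27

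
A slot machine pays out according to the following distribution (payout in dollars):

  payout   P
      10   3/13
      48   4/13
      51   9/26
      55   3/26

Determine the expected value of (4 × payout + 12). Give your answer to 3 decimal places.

E[4x+12] = (3/13)·52 + (4/13)·204 + (9/26)·216 + (3/26)·232
     = 2292/13 ≈ 176.308

176.308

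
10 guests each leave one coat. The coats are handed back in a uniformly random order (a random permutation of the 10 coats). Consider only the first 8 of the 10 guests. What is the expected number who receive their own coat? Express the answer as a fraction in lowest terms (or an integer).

4/5

Let Xᵢ = 1 if person i gets their own coat. For each i, P(Xᵢ=1) = 1/10.
By linearity of expectation, E[X₁+…+X_8] = 8·(1/10) = 4/5.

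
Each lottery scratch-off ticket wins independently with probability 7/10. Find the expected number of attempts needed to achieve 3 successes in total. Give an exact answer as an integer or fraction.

30/7

By linearity (sum of 3 independent geometric waits), E[trials] = 3/p = 3/(7/10) = 30/7.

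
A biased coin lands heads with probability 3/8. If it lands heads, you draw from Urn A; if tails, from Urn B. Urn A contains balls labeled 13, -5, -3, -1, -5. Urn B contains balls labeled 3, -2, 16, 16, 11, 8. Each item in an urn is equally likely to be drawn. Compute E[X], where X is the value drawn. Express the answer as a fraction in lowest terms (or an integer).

641/120

E[X | Urn A] = (13 − 5 − 3 − 1 − 5)/5 = -1/5
E[X | Urn B] = (3 − 2 + 16 + 16 + 11 + 8)/6 = 26/3
E[X] = (3/8)·(-1/5) + (5/8)·26/3 = 641/120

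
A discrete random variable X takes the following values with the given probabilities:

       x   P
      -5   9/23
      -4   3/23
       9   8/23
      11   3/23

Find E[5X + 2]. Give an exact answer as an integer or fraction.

286/23

E[5x+2] = (9/23)·(-23) + (3/23)·(-18) + (8/23)·47 + (3/23)·57
     = 286/23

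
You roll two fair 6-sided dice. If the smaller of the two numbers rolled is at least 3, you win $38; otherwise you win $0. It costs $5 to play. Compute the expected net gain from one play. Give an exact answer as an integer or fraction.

107/9 dollars

E[payout] = (5/9)·0 + (4/9)·38 = 152/9
Expected profit = 152/9 − 5 = 107/9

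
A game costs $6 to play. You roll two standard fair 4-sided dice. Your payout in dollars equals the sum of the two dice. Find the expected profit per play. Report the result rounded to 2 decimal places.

Distribution of the sum of the two dice: 2 w.p. 1/16, 3 w.p. 1/8, 4 w.p. 3/16, 5 w.p. 1/4, 6 w.p. 3/16, 7 w.p. 1/8, …
E[payout] = (1/16)·2 + (1/8)·3 + (3/16)·4 + (1/4)·5 + (3/16)·6 + (1/8)·7 + (1/16)·8 = 5
Expected profit = 5 − 6 = -1 ≈ -$1.00

-$1.00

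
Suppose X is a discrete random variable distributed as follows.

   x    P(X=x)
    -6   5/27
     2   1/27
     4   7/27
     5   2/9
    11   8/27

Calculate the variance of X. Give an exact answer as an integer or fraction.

E[X] = (5/27)·(-6) + (1/27)·2 + (7/27)·4 + (2/9)·5 + (8/27)·11 = 118/27
E[X²] = (5/27)·36 + (1/27)·4 + (7/27)·16 + (2/9)·25 + (8/27)·121 = 1414/27
Var(X) = 1414/27 − (118/27)² = 24254/729

24254/729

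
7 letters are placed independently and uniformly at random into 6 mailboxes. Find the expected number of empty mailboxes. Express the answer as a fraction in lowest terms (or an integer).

78125/46656

Let Xⱼ=1 if mailbox j is empty. P(Xⱼ=1) = ((6-1)/6)^7 = 78125/279936.
By linearity, E[#empty] = 6·78125/279936 = 78125/46656.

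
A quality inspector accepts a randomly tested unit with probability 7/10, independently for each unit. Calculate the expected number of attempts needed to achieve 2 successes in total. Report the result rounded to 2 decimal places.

By linearity (sum of 2 independent geometric waits), E[trials] = 2/p = 2/(7/10) = 20/7.
≈ 2.86

2.86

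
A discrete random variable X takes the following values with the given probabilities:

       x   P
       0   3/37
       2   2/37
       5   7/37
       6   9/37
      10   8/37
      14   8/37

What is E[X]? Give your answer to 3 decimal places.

E[X] = (3/37)·0 + (2/37)·2 + (7/37)·5 + (9/37)·6 + (8/37)·10 + (8/37)·14
     = 285/37 ≈ 7.703

7.703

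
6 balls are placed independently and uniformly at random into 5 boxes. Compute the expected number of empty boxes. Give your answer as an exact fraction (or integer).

4096/3125

Let Xⱼ=1 if box j is empty. P(Xⱼ=1) = ((5-1)/5)^6 = 4096/15625.
By linearity, E[#empty] = 5·4096/15625 = 4096/3125.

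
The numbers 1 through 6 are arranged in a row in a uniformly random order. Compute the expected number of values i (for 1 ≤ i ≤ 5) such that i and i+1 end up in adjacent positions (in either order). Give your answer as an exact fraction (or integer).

5/3

For each i ∈ {1,…,5}, let Xᵢ = 1 if i and i+1 are adjacent. P(Xᵢ=1) = 2·(6−1)!/6! = 2/6.
By linearity, E[ΣXᵢ] = (5)·(2/6) = 5/3.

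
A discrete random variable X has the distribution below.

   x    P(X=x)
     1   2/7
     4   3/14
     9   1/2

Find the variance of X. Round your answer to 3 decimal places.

E[X] = (2/7)·1 + (3/14)·4 + (1/2)·9 = 79/14
E[X²] = (2/7)·1 + (3/14)·16 + (1/2)·81 = 619/14
Var(X) = 619/14 − (79/14)² = 2425/196 ≈ 12.372

12.372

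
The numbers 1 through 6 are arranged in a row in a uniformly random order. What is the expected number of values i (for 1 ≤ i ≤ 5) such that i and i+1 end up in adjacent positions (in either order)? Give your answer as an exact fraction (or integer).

For each i ∈ {1,…,5}, let Xᵢ = 1 if i and i+1 are adjacent. P(Xᵢ=1) = 2·(6−1)!/6! = 2/6.
By linearity, E[ΣXᵢ] = (5)·(2/6) = 5/3.

5/3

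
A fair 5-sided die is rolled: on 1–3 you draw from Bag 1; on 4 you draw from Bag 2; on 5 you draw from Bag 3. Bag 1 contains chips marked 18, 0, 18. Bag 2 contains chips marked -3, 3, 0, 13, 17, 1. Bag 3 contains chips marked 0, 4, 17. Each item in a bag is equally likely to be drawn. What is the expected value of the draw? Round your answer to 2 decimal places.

E[X | Bag 1] = (18 + 0 + 18)/3 = 12
E[X | Bag 2] = (-3 + 3 + 0 + 13 + 17 + 1)/6 = 31/6
E[X | Bag 3] = (0 + 4 + 17)/3 = 7
E[X] = (3/5)·12 + (1/5)·31/6 + (1/5)·7 = 289/30 ≈ 9.63

9.63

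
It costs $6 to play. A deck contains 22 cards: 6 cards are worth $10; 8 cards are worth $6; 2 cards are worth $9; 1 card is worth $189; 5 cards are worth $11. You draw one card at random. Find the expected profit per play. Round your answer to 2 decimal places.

$10.82

E[payout] = (6/22)·10 + (8/22)·6 + (2/22)·9 + (1/22)·189 + (5/22)·11 = 185/11
Expected profit = 185/11 − 6 = 119/11 ≈ $10.82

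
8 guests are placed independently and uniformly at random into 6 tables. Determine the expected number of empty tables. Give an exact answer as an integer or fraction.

390625/279936

Let Xⱼ=1 if table j is empty. P(Xⱼ=1) = ((6-1)/6)^8 = 390625/1679616.
By linearity, E[#empty] = 6·390625/1679616 = 390625/279936.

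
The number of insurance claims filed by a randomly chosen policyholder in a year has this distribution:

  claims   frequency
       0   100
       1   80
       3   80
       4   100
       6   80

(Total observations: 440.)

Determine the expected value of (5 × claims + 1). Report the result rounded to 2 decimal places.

14.64

Total = 440, so P(claims=0) = 100/440, etc.
E[5x+1] = (5/22)·1 + (2/11)·6 + (2/11)·16 + (5/22)·21 + (2/11)·31
     = 161/11 ≈ 14.64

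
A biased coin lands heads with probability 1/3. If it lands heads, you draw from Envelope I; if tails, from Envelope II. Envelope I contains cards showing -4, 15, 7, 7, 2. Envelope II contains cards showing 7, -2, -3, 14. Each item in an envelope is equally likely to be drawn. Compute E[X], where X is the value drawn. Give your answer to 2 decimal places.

E[X | Envelope I] = (-4 + 15 + 7 + 7 + 2)/5 = 27/5
E[X | Envelope II] = (7 − 2 − 3 + 14)/4 = 4
E[X] = (1/3)·27/5 + (2/3)·4 = 67/15 ≈ 4.47

4.47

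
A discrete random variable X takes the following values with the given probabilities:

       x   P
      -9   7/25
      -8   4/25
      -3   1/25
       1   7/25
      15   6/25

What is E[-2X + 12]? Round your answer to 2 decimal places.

E[-2x+12] = (7/25)·30 + (4/25)·28 + (1/25)·18 + (7/25)·10 + (6/25)·(-18)
     = 302/25 ≈ 12.08

12.08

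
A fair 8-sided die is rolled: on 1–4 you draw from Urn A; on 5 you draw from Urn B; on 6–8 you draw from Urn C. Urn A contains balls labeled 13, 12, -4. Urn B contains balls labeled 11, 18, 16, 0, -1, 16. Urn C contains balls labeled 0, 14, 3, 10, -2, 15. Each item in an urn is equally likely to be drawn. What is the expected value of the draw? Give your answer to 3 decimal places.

7.250

E[X | Urn A] = (13 + 12 − 4)/3 = 7
E[X | Urn B] = (11 + 18 + 16 + 0 − 1 + 16)/6 = 10
E[X | Urn C] = (0 + 14 + 3 + 10 − 2 + 15)/6 = 20/3
E[X] = (1/2)·7 + (1/8)·10 + (3/8)·20/3 = 29/4 ≈ 7.250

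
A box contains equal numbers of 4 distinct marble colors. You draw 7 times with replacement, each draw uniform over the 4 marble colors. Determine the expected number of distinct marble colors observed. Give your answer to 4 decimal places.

Let Xⱼ=1 if type j appears at least once. P(Xⱼ=1) = 1 − ((4−1)/4)^7 = 14197/16384.
E[#distinct] = 4·14197/16384 = 14197/4096.
≈ 3.4661

3.4661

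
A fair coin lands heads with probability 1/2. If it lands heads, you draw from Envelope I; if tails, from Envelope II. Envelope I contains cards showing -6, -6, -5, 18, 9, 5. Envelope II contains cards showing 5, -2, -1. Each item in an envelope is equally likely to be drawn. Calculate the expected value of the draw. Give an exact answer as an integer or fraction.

E[X | Envelope I] = (-6 − 6 − 5 + 18 + 9 + 5)/6 = 5/2
E[X | Envelope II] = (5 − 2 − 1)/3 = 2/3
E[X] = (1/2)·5/2 + (1/2)·2/3 = 19/12

19/12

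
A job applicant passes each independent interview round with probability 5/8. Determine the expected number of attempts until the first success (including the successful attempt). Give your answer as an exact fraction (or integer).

For a geometric distribution, E[trials] = 1/p = 1/(5/8) = 8/5.

8/5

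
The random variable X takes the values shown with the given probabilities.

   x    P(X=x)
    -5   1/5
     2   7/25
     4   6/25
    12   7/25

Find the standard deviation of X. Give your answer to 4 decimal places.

5.9351

E[X] = 97/25, E[X²] = 1257/25
Var(X) = E[X²] − (E[X])² = 1257/25 − 9409/625 = 22016/625
SD(X) = √(22016/625) ≈ 5.9351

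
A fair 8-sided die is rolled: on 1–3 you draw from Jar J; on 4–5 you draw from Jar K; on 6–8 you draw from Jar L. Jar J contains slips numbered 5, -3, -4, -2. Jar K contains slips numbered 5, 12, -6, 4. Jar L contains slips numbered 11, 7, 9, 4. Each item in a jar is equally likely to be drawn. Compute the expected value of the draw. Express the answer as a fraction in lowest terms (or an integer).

E[X | Jar J] = (5 − 3 − 4 − 2)/4 = -1
E[X | Jar K] = (5 + 12 − 6 + 4)/4 = 15/4
E[X | Jar L] = (11 + 7 + 9 + 4)/4 = 31/4
E[X] = (3/8)·(-1) + (1/4)·15/4 + (3/8)·31/4 = 111/32

111/32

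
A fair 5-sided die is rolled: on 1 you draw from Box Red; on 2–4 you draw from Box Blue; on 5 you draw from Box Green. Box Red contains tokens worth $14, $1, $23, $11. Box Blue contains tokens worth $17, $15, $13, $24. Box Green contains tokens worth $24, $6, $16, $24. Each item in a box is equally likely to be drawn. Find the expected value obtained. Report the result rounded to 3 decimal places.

$16.300

E[X | Box Red] = (14 + 1 + 23 + 11)/4 = 49/4
E[X | Box Blue] = (17 + 15 + 13 + 24)/4 = 69/4
E[X | Box Green] = (24 + 6 + 16 + 24)/4 = 35/2
E[X] = (1/5)·49/4 + (3/5)·69/4 + (1/5)·35/2 = 163/10 ≈ 16.300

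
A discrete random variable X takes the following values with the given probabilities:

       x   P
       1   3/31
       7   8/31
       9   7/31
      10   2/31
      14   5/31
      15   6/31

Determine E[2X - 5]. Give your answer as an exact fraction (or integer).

449/31

E[2x-5] = (3/31)·(-3) + (8/31)·9 + (7/31)·13 + (2/31)·15 + (5/31)·23 + (6/31)·25
     = 449/31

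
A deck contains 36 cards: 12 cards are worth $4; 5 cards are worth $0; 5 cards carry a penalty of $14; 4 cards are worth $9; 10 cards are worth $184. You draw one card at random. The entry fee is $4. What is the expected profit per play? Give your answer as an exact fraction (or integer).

E[payout] = (12/36)·4 + (5/36)·0 + (5/36)·(-14) + (4/36)·9 + (10/36)·184 = 103/2
Expected profit = 103/2 − 4 = 95/2

95/2 dollars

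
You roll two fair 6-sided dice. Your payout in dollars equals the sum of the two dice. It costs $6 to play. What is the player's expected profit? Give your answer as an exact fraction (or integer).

Distribution of the sum of the two dice: 2 w.p. 1/36, 3 w.p. 1/18, 4 w.p. 1/12, 5 w.p. 1/9, 6 w.p. 5/36, 7 w.p. 1/6, …
E[payout] = (1/36)·2 + (1/18)·3 + (1/12)·4 + (1/9)·5 + (5/36)·6 + (1/6)·7 + (5/36)·8 + (1/9)·9 + (1/12)·10 + (1/18)·11 + (1/36)·12 = 7
Expected profit = 7 − 6 = 1

$1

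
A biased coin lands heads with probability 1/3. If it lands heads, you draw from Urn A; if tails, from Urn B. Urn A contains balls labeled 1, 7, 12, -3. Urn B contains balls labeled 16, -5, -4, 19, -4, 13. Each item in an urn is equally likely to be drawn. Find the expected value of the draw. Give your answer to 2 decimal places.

5.31

E[X | Urn A] = (1 + 7 + 12 − 3)/4 = 17/4
E[X | Urn B] = (16 − 5 − 4 + 19 − 4 + 13)/6 = 35/6
E[X] = (1/3)·17/4 + (2/3)·35/6 = 191/36 ≈ 5.31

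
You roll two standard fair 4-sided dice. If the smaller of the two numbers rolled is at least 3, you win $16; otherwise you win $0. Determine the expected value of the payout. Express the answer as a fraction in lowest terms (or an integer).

E[payout] = (3/4)·0 + (1/4)·16 = 4

$4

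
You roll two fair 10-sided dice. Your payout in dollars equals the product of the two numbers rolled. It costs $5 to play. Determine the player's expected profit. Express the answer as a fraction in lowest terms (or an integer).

Distribution of the product of the two numbers rolled: 1 w.p. 1/100, 2 w.p. 1/50, 3 w.p. 1/50, 4 w.p. 3/100, 5 w.p. 1/50, 6 w.p. 1/25, …
E[payout] = (1/100)·1 + (1/50)·2 + (1/50)·3 + (3/100)·4 + (1/50)·5 + (1/25)·6 + (1/50)·7 + (1/25)·8 + (3/100)·9 + (1/25)·10 + (1/25)·12 + (1/50)·14 + (1/50)·15 + (3/100)·16 + (1/25)·18 + (1/25)·20 + (1/50)·21 + (1/25)·24 + (1/100)·25 + (1/50)·27 + (1/50)·28 + (1/25)·30 + (1/50)·32 + (1/50)·35 + (3/100)·36 + (1/25)·40 + (1/50)·42 + (1/50)·45 + (1/50)·48 + (1/100)·49 + (1/50)·50 + (1/50)·54 + (1/50)·56 + (1/50)·60 + (1/50)·63 + (1/100)·64 + (1/50)·70 + (1/50)·72 + (1/50)·80 + (1/100)·81 + (1/50)·90 + (1/100)·100 = 121/4
Expected profit = 121/4 − 5 = 101/4

101/4 dollars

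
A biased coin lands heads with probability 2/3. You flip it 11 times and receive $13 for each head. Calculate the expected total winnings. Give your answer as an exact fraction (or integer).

286/3 dollars

E[#heads] = 11·2/3 = 22/3 (linearity over flips).
E[winnings] = 13·22/3 = 286/3.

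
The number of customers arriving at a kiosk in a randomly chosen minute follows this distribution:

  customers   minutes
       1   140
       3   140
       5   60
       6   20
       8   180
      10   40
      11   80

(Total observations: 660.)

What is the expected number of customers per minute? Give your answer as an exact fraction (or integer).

Total = 660, so P(customers=1) = 140/660, etc.
E[X] = (7/33)·1 + (7/33)·3 + (1/11)·5 + (1/33)·6 + (3/11)·8 + (2/33)·10 + (4/33)·11
     = 185/33

185/33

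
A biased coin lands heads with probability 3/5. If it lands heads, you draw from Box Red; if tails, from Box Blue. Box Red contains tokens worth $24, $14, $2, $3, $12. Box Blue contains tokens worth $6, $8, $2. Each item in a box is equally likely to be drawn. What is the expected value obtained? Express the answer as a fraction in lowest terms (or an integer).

E[X | Box Red] = (24 + 14 + 2 + 3 + 12)/5 = 11
E[X | Box Blue] = (6 + 8 + 2)/3 = 16/3
E[X] = (3/5)·11 + (2/5)·16/3 = 131/15

131/15 dollars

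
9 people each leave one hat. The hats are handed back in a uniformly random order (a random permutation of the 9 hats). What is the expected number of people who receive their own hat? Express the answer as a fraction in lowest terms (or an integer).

Let Xᵢ = 1 if person i gets their own hat. For each i, P(Xᵢ=1) = 1/9.
By linearity of expectation, E[X₁+…+X_9] = 9·(1/9) = 1.

1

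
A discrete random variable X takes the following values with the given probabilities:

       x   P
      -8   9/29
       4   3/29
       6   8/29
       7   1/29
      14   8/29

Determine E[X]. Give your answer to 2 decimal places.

E[X] = (9/29)·(-8) + (3/29)·4 + (8/29)·6 + (1/29)·7 + (8/29)·14
     = 107/29 ≈ 3.69

3.69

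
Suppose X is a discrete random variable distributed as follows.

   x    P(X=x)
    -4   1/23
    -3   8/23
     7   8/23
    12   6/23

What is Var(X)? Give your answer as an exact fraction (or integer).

20912/529

E[X] = (1/23)·(-4) + (8/23)·(-3) + (8/23)·7 + (6/23)·12 = 100/23
E[X²] = (1/23)·16 + (8/23)·9 + (8/23)·49 + (6/23)·144 = 1344/23
Var(X) = 1344/23 − (100/23)² = 20912/529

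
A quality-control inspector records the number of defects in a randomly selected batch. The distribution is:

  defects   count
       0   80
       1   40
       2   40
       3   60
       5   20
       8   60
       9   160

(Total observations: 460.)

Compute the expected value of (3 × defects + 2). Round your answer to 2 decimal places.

17.13

Total = 460, so P(defects=0) = 80/460, etc.
E[3x+2] = (4/23)·2 + (2/23)·5 + (2/23)·8 + (3/23)·11 + (1/23)·17 + (3/23)·26 + (8/23)·29
     = 394/23 ≈ 17.13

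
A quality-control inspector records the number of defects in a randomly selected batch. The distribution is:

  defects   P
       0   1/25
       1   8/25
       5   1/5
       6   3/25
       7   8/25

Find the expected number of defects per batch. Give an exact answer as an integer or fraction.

107/25

E[X] = (1/25)·0 + (8/25)·1 + (1/5)·5 + (3/25)·6 + (8/25)·7
     = 107/25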